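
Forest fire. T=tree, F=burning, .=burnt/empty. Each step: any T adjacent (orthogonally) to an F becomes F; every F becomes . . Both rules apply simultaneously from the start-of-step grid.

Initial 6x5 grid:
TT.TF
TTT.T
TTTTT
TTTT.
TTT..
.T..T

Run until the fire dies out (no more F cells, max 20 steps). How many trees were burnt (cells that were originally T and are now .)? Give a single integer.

Step 1: +2 fires, +1 burnt (F count now 2)
Step 2: +1 fires, +2 burnt (F count now 1)
Step 3: +1 fires, +1 burnt (F count now 1)
Step 4: +2 fires, +1 burnt (F count now 2)
Step 5: +3 fires, +2 burnt (F count now 3)
Step 6: +4 fires, +3 burnt (F count now 4)
Step 7: +4 fires, +4 burnt (F count now 4)
Step 8: +3 fires, +4 burnt (F count now 3)
Step 9: +0 fires, +3 burnt (F count now 0)
Fire out after step 9
Initially T: 21, now '.': 29
Total burnt (originally-T cells now '.'): 20

Answer: 20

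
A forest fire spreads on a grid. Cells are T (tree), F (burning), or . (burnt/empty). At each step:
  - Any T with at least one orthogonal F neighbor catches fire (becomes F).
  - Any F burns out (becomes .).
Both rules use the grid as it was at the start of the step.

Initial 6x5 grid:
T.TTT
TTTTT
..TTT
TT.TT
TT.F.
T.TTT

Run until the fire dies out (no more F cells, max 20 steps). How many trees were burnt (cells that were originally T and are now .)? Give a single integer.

Step 1: +2 fires, +1 burnt (F count now 2)
Step 2: +4 fires, +2 burnt (F count now 4)
Step 3: +3 fires, +4 burnt (F count now 3)
Step 4: +3 fires, +3 burnt (F count now 3)
Step 5: +3 fires, +3 burnt (F count now 3)
Step 6: +1 fires, +3 burnt (F count now 1)
Step 7: +1 fires, +1 burnt (F count now 1)
Step 8: +0 fires, +1 burnt (F count now 0)
Fire out after step 8
Initially T: 22, now '.': 25
Total burnt (originally-T cells now '.'): 17

Answer: 17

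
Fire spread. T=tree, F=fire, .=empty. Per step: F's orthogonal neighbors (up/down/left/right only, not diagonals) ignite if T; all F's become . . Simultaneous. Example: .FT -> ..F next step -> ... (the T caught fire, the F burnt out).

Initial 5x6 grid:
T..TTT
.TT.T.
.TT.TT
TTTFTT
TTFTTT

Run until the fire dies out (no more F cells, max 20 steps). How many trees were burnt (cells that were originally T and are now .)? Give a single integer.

Answer: 20

Derivation:
Step 1: +4 fires, +2 burnt (F count now 4)
Step 2: +6 fires, +4 burnt (F count now 6)
Step 3: +6 fires, +6 burnt (F count now 6)
Step 4: +2 fires, +6 burnt (F count now 2)
Step 5: +2 fires, +2 burnt (F count now 2)
Step 6: +0 fires, +2 burnt (F count now 0)
Fire out after step 6
Initially T: 21, now '.': 29
Total burnt (originally-T cells now '.'): 20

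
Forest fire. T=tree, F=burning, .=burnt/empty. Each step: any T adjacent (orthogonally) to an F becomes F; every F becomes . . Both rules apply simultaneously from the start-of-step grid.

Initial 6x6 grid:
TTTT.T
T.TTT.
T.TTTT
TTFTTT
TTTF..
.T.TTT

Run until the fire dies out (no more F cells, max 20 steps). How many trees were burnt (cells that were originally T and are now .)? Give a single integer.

Step 1: +5 fires, +2 burnt (F count now 5)
Step 2: +6 fires, +5 burnt (F count now 6)
Step 3: +8 fires, +6 burnt (F count now 8)
Step 4: +5 fires, +8 burnt (F count now 5)
Step 5: +1 fires, +5 burnt (F count now 1)
Step 6: +0 fires, +1 burnt (F count now 0)
Fire out after step 6
Initially T: 26, now '.': 35
Total burnt (originally-T cells now '.'): 25

Answer: 25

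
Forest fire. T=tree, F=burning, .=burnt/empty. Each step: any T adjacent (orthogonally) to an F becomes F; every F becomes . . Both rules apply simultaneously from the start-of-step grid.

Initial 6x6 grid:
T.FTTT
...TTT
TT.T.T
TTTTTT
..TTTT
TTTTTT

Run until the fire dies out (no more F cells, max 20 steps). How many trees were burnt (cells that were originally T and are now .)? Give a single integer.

Step 1: +1 fires, +1 burnt (F count now 1)
Step 2: +2 fires, +1 burnt (F count now 2)
Step 3: +3 fires, +2 burnt (F count now 3)
Step 4: +2 fires, +3 burnt (F count now 2)
Step 5: +4 fires, +2 burnt (F count now 4)
Step 6: +5 fires, +4 burnt (F count now 5)
Step 7: +5 fires, +5 burnt (F count now 5)
Step 8: +3 fires, +5 burnt (F count now 3)
Step 9: +1 fires, +3 burnt (F count now 1)
Step 10: +0 fires, +1 burnt (F count now 0)
Fire out after step 10
Initially T: 27, now '.': 35
Total burnt (originally-T cells now '.'): 26

Answer: 26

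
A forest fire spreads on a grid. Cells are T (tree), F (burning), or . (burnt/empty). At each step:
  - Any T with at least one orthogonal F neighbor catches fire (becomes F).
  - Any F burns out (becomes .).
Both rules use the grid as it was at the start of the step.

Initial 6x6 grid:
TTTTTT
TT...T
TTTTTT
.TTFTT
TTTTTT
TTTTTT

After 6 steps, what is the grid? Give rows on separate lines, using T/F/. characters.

Step 1: 4 trees catch fire, 1 burn out
  TTTTTT
  TT...T
  TTTFTT
  .TF.FT
  TTTFTT
  TTTTTT
Step 2: 7 trees catch fire, 4 burn out
  TTTTTT
  TT...T
  TTF.FT
  .F...F
  TTF.FT
  TTTFTT
Step 3: 6 trees catch fire, 7 burn out
  TTTTTT
  TT...T
  TF...F
  ......
  TF...F
  TTF.FT
Step 4: 6 trees catch fire, 6 burn out
  TTTTTT
  TF...F
  F.....
  ......
  F.....
  TF...F
Step 5: 4 trees catch fire, 6 burn out
  TFTTTF
  F.....
  ......
  ......
  ......
  F.....
Step 6: 3 trees catch fire, 4 burn out
  F.FTF.
  ......
  ......
  ......
  ......
  ......

F.FTF.
......
......
......
......
......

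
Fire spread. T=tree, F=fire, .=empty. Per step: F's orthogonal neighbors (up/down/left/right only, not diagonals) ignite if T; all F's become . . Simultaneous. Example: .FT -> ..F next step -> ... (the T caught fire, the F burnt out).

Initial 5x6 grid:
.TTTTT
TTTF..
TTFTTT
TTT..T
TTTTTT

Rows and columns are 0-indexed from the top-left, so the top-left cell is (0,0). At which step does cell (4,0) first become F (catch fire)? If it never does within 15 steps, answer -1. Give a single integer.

Step 1: cell (4,0)='T' (+5 fires, +2 burnt)
Step 2: cell (4,0)='T' (+7 fires, +5 burnt)
Step 3: cell (4,0)='T' (+7 fires, +7 burnt)
Step 4: cell (4,0)='F' (+3 fires, +7 burnt)
  -> target ignites at step 4
Step 5: cell (4,0)='.' (+1 fires, +3 burnt)
Step 6: cell (4,0)='.' (+0 fires, +1 burnt)
  fire out at step 6

4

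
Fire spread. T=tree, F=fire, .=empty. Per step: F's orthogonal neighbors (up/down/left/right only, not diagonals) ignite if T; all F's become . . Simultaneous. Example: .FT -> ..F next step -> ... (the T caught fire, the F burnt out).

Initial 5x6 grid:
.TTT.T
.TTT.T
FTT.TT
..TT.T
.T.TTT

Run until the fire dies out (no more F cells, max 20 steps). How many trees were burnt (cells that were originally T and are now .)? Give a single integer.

Step 1: +1 fires, +1 burnt (F count now 1)
Step 2: +2 fires, +1 burnt (F count now 2)
Step 3: +3 fires, +2 burnt (F count now 3)
Step 4: +3 fires, +3 burnt (F count now 3)
Step 5: +2 fires, +3 burnt (F count now 2)
Step 6: +1 fires, +2 burnt (F count now 1)
Step 7: +1 fires, +1 burnt (F count now 1)
Step 8: +1 fires, +1 burnt (F count now 1)
Step 9: +1 fires, +1 burnt (F count now 1)
Step 10: +2 fires, +1 burnt (F count now 2)
Step 11: +1 fires, +2 burnt (F count now 1)
Step 12: +0 fires, +1 burnt (F count now 0)
Fire out after step 12
Initially T: 19, now '.': 29
Total burnt (originally-T cells now '.'): 18

Answer: 18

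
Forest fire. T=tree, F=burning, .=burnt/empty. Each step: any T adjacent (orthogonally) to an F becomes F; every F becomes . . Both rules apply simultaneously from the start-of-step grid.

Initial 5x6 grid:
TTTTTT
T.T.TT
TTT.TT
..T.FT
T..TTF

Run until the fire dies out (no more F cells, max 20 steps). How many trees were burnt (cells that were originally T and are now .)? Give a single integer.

Answer: 19

Derivation:
Step 1: +3 fires, +2 burnt (F count now 3)
Step 2: +3 fires, +3 burnt (F count now 3)
Step 3: +2 fires, +3 burnt (F count now 2)
Step 4: +2 fires, +2 burnt (F count now 2)
Step 5: +1 fires, +2 burnt (F count now 1)
Step 6: +2 fires, +1 burnt (F count now 2)
Step 7: +2 fires, +2 burnt (F count now 2)
Step 8: +3 fires, +2 burnt (F count now 3)
Step 9: +1 fires, +3 burnt (F count now 1)
Step 10: +0 fires, +1 burnt (F count now 0)
Fire out after step 10
Initially T: 20, now '.': 29
Total burnt (originally-T cells now '.'): 19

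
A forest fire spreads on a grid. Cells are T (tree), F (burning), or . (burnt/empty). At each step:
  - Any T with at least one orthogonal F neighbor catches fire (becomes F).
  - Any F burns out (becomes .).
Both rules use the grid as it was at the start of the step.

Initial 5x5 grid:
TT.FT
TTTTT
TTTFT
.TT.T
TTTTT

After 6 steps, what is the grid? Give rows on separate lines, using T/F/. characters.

Step 1: 4 trees catch fire, 2 burn out
  TT..F
  TTTFT
  TTF.F
  .TT.T
  TTTTT
Step 2: 5 trees catch fire, 4 burn out
  TT...
  TTF.F
  TF...
  .TF.F
  TTTTT
Step 3: 5 trees catch fire, 5 burn out
  TT...
  TF...
  F....
  .F...
  TTFTF
Step 4: 4 trees catch fire, 5 burn out
  TF...
  F....
  .....
  .....
  TF.F.
Step 5: 2 trees catch fire, 4 burn out
  F....
  .....
  .....
  .....
  F....
Step 6: 0 trees catch fire, 2 burn out
  .....
  .....
  .....
  .....
  .....

.....
.....
.....
.....
.....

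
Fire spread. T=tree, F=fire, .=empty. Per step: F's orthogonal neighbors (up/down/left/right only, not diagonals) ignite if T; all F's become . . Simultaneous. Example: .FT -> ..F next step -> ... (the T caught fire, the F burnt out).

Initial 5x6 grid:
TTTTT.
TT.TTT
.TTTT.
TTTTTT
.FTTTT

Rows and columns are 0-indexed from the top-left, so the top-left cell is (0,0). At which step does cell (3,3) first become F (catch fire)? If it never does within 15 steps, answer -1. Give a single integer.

Step 1: cell (3,3)='T' (+2 fires, +1 burnt)
Step 2: cell (3,3)='T' (+4 fires, +2 burnt)
Step 3: cell (3,3)='F' (+4 fires, +4 burnt)
  -> target ignites at step 3
Step 4: cell (3,3)='.' (+5 fires, +4 burnt)
Step 5: cell (3,3)='.' (+5 fires, +5 burnt)
Step 6: cell (3,3)='.' (+2 fires, +5 burnt)
Step 7: cell (3,3)='.' (+2 fires, +2 burnt)
Step 8: cell (3,3)='.' (+0 fires, +2 burnt)
  fire out at step 8

3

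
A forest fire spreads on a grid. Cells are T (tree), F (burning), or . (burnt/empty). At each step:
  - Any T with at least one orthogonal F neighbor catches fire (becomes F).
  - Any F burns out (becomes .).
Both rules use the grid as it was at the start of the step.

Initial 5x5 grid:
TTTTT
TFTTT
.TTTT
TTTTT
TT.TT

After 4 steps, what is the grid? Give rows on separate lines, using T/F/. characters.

Step 1: 4 trees catch fire, 1 burn out
  TFTTT
  F.FTT
  .FTTT
  TTTTT
  TT.TT
Step 2: 5 trees catch fire, 4 burn out
  F.FTT
  ...FT
  ..FTT
  TFTTT
  TT.TT
Step 3: 6 trees catch fire, 5 burn out
  ...FT
  ....F
  ...FT
  F.FTT
  TF.TT
Step 4: 4 trees catch fire, 6 burn out
  ....F
  .....
  ....F
  ...FT
  F..TT

....F
.....
....F
...FT
F..TT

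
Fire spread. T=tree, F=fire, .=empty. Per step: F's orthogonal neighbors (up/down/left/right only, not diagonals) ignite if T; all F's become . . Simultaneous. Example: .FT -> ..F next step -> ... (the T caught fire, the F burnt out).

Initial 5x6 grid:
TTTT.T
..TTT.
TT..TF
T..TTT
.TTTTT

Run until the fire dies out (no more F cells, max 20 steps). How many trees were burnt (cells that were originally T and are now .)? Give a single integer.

Step 1: +2 fires, +1 burnt (F count now 2)
Step 2: +3 fires, +2 burnt (F count now 3)
Step 3: +3 fires, +3 burnt (F count now 3)
Step 4: +3 fires, +3 burnt (F count now 3)
Step 5: +2 fires, +3 burnt (F count now 2)
Step 6: +2 fires, +2 burnt (F count now 2)
Step 7: +1 fires, +2 burnt (F count now 1)
Step 8: +0 fires, +1 burnt (F count now 0)
Fire out after step 8
Initially T: 20, now '.': 26
Total burnt (originally-T cells now '.'): 16

Answer: 16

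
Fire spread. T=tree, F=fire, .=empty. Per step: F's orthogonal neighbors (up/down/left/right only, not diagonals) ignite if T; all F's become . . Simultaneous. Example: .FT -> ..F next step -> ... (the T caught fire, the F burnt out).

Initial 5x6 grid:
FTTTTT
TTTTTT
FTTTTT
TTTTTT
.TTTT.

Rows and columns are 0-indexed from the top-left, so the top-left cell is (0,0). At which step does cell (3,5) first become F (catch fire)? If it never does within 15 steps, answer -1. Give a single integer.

Step 1: cell (3,5)='T' (+4 fires, +2 burnt)
Step 2: cell (3,5)='T' (+4 fires, +4 burnt)
Step 3: cell (3,5)='T' (+5 fires, +4 burnt)
Step 4: cell (3,5)='T' (+5 fires, +5 burnt)
Step 5: cell (3,5)='T' (+5 fires, +5 burnt)
Step 6: cell (3,5)='F' (+3 fires, +5 burnt)
  -> target ignites at step 6
Step 7: cell (3,5)='.' (+0 fires, +3 burnt)
  fire out at step 7

6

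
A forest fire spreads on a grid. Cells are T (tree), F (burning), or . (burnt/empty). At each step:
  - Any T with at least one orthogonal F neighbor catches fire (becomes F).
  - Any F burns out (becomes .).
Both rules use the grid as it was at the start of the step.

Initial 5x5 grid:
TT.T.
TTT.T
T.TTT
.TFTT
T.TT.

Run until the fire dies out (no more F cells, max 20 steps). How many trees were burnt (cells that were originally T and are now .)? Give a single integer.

Step 1: +4 fires, +1 burnt (F count now 4)
Step 2: +4 fires, +4 burnt (F count now 4)
Step 3: +2 fires, +4 burnt (F count now 2)
Step 4: +3 fires, +2 burnt (F count now 3)
Step 5: +2 fires, +3 burnt (F count now 2)
Step 6: +0 fires, +2 burnt (F count now 0)
Fire out after step 6
Initially T: 17, now '.': 23
Total burnt (originally-T cells now '.'): 15

Answer: 15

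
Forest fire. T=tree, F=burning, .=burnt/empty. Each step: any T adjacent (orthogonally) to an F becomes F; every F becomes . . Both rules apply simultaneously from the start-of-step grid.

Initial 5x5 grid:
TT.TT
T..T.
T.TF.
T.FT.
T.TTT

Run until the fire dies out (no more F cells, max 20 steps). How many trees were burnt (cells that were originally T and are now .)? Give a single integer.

Step 1: +4 fires, +2 burnt (F count now 4)
Step 2: +2 fires, +4 burnt (F count now 2)
Step 3: +2 fires, +2 burnt (F count now 2)
Step 4: +0 fires, +2 burnt (F count now 0)
Fire out after step 4
Initially T: 14, now '.': 19
Total burnt (originally-T cells now '.'): 8

Answer: 8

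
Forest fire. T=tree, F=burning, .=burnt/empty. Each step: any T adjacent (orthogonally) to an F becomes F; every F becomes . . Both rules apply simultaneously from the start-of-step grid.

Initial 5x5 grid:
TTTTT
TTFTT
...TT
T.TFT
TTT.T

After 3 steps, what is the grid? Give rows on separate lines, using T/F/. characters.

Step 1: 6 trees catch fire, 2 burn out
  TTFTT
  TF.FT
  ...FT
  T.F.F
  TTT.T
Step 2: 7 trees catch fire, 6 burn out
  TF.FT
  F...F
  ....F
  T....
  TTF.F
Step 3: 3 trees catch fire, 7 burn out
  F...F
  .....
  .....
  T....
  TF...

F...F
.....
.....
T....
TF...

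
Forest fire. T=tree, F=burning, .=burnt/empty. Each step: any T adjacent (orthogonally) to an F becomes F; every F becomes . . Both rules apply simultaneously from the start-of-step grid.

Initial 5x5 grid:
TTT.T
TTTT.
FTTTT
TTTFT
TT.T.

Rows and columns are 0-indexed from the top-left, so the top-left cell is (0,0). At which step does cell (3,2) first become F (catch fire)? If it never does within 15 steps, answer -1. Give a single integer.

Step 1: cell (3,2)='F' (+7 fires, +2 burnt)
  -> target ignites at step 1
Step 2: cell (3,2)='.' (+7 fires, +7 burnt)
Step 3: cell (3,2)='.' (+3 fires, +7 burnt)
Step 4: cell (3,2)='.' (+1 fires, +3 burnt)
Step 5: cell (3,2)='.' (+0 fires, +1 burnt)
  fire out at step 5

1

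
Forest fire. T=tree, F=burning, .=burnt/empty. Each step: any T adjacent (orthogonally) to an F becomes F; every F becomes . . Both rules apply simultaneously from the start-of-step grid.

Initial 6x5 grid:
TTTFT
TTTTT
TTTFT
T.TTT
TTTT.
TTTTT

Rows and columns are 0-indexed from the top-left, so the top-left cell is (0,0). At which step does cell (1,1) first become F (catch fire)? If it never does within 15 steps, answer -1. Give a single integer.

Step 1: cell (1,1)='T' (+6 fires, +2 burnt)
Step 2: cell (1,1)='T' (+7 fires, +6 burnt)
Step 3: cell (1,1)='F' (+5 fires, +7 burnt)
  -> target ignites at step 3
Step 4: cell (1,1)='.' (+5 fires, +5 burnt)
Step 5: cell (1,1)='.' (+2 fires, +5 burnt)
Step 6: cell (1,1)='.' (+1 fires, +2 burnt)
Step 7: cell (1,1)='.' (+0 fires, +1 burnt)
  fire out at step 7

3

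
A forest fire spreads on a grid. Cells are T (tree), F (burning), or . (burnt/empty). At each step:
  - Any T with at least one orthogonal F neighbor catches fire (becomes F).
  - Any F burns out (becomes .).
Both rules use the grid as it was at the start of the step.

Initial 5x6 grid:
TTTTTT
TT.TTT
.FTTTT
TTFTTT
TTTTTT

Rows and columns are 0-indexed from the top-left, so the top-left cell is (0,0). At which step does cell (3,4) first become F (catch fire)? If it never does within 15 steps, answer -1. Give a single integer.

Step 1: cell (3,4)='T' (+5 fires, +2 burnt)
Step 2: cell (3,4)='F' (+7 fires, +5 burnt)
  -> target ignites at step 2
Step 3: cell (3,4)='.' (+7 fires, +7 burnt)
Step 4: cell (3,4)='.' (+4 fires, +7 burnt)
Step 5: cell (3,4)='.' (+2 fires, +4 burnt)
Step 6: cell (3,4)='.' (+1 fires, +2 burnt)
Step 7: cell (3,4)='.' (+0 fires, +1 burnt)
  fire out at step 7

2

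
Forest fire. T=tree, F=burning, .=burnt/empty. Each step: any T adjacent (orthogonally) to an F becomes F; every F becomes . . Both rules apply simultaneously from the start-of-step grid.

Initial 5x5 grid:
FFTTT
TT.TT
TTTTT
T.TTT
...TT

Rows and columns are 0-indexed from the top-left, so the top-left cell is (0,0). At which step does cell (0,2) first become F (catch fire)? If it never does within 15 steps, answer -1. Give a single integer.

Step 1: cell (0,2)='F' (+3 fires, +2 burnt)
  -> target ignites at step 1
Step 2: cell (0,2)='.' (+3 fires, +3 burnt)
Step 3: cell (0,2)='.' (+4 fires, +3 burnt)
Step 4: cell (0,2)='.' (+3 fires, +4 burnt)
Step 5: cell (0,2)='.' (+2 fires, +3 burnt)
Step 6: cell (0,2)='.' (+2 fires, +2 burnt)
Step 7: cell (0,2)='.' (+1 fires, +2 burnt)
Step 8: cell (0,2)='.' (+0 fires, +1 burnt)
  fire out at step 8

1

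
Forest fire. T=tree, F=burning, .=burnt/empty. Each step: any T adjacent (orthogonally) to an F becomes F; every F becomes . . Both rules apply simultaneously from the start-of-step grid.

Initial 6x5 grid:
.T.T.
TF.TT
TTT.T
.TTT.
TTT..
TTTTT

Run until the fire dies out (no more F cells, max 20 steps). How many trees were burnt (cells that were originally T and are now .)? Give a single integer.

Step 1: +3 fires, +1 burnt (F count now 3)
Step 2: +3 fires, +3 burnt (F count now 3)
Step 3: +2 fires, +3 burnt (F count now 2)
Step 4: +4 fires, +2 burnt (F count now 4)
Step 5: +2 fires, +4 burnt (F count now 2)
Step 6: +1 fires, +2 burnt (F count now 1)
Step 7: +1 fires, +1 burnt (F count now 1)
Step 8: +0 fires, +1 burnt (F count now 0)
Fire out after step 8
Initially T: 20, now '.': 26
Total burnt (originally-T cells now '.'): 16

Answer: 16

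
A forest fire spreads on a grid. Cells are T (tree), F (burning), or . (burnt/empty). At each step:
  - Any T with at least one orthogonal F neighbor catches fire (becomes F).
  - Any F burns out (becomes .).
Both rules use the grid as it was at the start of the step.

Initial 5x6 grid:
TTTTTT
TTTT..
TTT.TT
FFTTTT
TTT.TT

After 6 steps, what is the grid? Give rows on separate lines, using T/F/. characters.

Step 1: 5 trees catch fire, 2 burn out
  TTTTTT
  TTTT..
  FFT.TT
  ..FTTT
  FFT.TT
Step 2: 5 trees catch fire, 5 burn out
  TTTTTT
  FFTT..
  ..F.TT
  ...FTT
  ..F.TT
Step 3: 4 trees catch fire, 5 burn out
  FFTTTT
  ..FT..
  ....TT
  ....FT
  ....TT
Step 4: 5 trees catch fire, 4 burn out
  ..FTTT
  ...F..
  ....FT
  .....F
  ....FT
Step 5: 3 trees catch fire, 5 burn out
  ...FTT
  ......
  .....F
  ......
  .....F
Step 6: 1 trees catch fire, 3 burn out
  ....FT
  ......
  ......
  ......
  ......

....FT
......
......
......
......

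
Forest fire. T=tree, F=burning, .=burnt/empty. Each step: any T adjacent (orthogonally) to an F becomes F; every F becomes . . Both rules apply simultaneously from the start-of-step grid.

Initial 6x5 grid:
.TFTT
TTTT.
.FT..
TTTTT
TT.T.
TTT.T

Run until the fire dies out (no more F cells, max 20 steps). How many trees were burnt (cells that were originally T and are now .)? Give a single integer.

Step 1: +6 fires, +2 burnt (F count now 6)
Step 2: +6 fires, +6 burnt (F count now 6)
Step 3: +3 fires, +6 burnt (F count now 3)
Step 4: +4 fires, +3 burnt (F count now 4)
Step 5: +0 fires, +4 burnt (F count now 0)
Fire out after step 5
Initially T: 20, now '.': 29
Total burnt (originally-T cells now '.'): 19

Answer: 19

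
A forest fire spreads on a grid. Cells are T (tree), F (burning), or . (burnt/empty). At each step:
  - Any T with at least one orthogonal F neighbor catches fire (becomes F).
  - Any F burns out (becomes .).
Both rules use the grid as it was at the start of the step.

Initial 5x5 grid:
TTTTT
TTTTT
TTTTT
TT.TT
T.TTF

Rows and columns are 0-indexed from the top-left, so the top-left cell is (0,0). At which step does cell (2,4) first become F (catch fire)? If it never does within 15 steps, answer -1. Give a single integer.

Step 1: cell (2,4)='T' (+2 fires, +1 burnt)
Step 2: cell (2,4)='F' (+3 fires, +2 burnt)
  -> target ignites at step 2
Step 3: cell (2,4)='.' (+2 fires, +3 burnt)
Step 4: cell (2,4)='.' (+3 fires, +2 burnt)
Step 5: cell (2,4)='.' (+3 fires, +3 burnt)
Step 6: cell (2,4)='.' (+4 fires, +3 burnt)
Step 7: cell (2,4)='.' (+3 fires, +4 burnt)
Step 8: cell (2,4)='.' (+2 fires, +3 burnt)
Step 9: cell (2,4)='.' (+0 fires, +2 burnt)
  fire out at step 9

2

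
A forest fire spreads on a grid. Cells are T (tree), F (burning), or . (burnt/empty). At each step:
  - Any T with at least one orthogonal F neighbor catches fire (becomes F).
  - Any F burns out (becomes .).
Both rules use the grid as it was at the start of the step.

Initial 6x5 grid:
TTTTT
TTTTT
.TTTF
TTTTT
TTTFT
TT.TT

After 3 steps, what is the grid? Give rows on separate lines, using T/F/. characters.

Step 1: 7 trees catch fire, 2 burn out
  TTTTT
  TTTTF
  .TTF.
  TTTFF
  TTF.F
  TT.FT
Step 2: 6 trees catch fire, 7 burn out
  TTTTF
  TTTF.
  .TF..
  TTF..
  TF...
  TT..F
Step 3: 6 trees catch fire, 6 burn out
  TTTF.
  TTF..
  .F...
  TF...
  F....
  TF...

TTTF.
TTF..
.F...
TF...
F....
TF...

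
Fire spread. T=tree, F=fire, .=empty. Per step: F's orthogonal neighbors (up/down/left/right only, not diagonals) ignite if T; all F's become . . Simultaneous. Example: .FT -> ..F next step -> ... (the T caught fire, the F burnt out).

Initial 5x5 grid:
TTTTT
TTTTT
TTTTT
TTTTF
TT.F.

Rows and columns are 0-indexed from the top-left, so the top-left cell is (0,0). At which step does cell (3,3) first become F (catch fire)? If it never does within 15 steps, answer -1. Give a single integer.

Step 1: cell (3,3)='F' (+2 fires, +2 burnt)
  -> target ignites at step 1
Step 2: cell (3,3)='.' (+3 fires, +2 burnt)
Step 3: cell (3,3)='.' (+4 fires, +3 burnt)
Step 4: cell (3,3)='.' (+5 fires, +4 burnt)
Step 5: cell (3,3)='.' (+4 fires, +5 burnt)
Step 6: cell (3,3)='.' (+2 fires, +4 burnt)
Step 7: cell (3,3)='.' (+1 fires, +2 burnt)
Step 8: cell (3,3)='.' (+0 fires, +1 burnt)
  fire out at step 8

1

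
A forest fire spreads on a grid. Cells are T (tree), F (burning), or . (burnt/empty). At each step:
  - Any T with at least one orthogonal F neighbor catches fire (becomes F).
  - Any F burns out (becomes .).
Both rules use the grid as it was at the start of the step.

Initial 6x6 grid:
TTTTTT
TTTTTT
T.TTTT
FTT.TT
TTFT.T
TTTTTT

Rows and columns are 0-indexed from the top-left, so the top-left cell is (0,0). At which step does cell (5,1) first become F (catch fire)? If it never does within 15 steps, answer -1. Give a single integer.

Step 1: cell (5,1)='T' (+7 fires, +2 burnt)
Step 2: cell (5,1)='F' (+5 fires, +7 burnt)
  -> target ignites at step 2
Step 3: cell (5,1)='.' (+5 fires, +5 burnt)
Step 4: cell (5,1)='.' (+5 fires, +5 burnt)
Step 5: cell (5,1)='.' (+5 fires, +5 burnt)
Step 6: cell (5,1)='.' (+3 fires, +5 burnt)
Step 7: cell (5,1)='.' (+1 fires, +3 burnt)
Step 8: cell (5,1)='.' (+0 fires, +1 burnt)
  fire out at step 8

2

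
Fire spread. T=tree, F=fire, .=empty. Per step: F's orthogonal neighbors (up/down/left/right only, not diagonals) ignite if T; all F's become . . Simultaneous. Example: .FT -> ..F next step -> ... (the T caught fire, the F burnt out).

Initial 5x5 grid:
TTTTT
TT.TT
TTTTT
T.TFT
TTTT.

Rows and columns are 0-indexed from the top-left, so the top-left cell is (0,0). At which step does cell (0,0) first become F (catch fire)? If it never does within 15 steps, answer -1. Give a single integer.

Step 1: cell (0,0)='T' (+4 fires, +1 burnt)
Step 2: cell (0,0)='T' (+4 fires, +4 burnt)
Step 3: cell (0,0)='T' (+4 fires, +4 burnt)
Step 4: cell (0,0)='T' (+5 fires, +4 burnt)
Step 5: cell (0,0)='T' (+3 fires, +5 burnt)
Step 6: cell (0,0)='F' (+1 fires, +3 burnt)
  -> target ignites at step 6
Step 7: cell (0,0)='.' (+0 fires, +1 burnt)
  fire out at step 7

6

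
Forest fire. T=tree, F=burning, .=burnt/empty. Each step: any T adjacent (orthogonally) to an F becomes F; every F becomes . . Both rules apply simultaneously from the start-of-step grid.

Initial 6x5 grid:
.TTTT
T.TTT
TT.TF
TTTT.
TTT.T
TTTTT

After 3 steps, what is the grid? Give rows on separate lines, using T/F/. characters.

Step 1: 2 trees catch fire, 1 burn out
  .TTTT
  T.TTF
  TT.F.
  TTTT.
  TTT.T
  TTTTT
Step 2: 3 trees catch fire, 2 burn out
  .TTTF
  T.TF.
  TT...
  TTTF.
  TTT.T
  TTTTT
Step 3: 3 trees catch fire, 3 burn out
  .TTF.
  T.F..
  TT...
  TTF..
  TTT.T
  TTTTT

.TTF.
T.F..
TT...
TTF..
TTT.T
TTTTT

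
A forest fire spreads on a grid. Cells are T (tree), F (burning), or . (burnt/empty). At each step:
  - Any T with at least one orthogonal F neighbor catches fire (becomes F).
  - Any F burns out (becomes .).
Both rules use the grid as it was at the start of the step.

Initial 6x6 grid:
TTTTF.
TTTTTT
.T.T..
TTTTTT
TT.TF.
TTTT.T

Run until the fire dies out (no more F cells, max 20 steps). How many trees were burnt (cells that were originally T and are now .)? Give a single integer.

Answer: 25

Derivation:
Step 1: +4 fires, +2 burnt (F count now 4)
Step 2: +6 fires, +4 burnt (F count now 6)
Step 3: +5 fires, +6 burnt (F count now 5)
Step 4: +4 fires, +5 burnt (F count now 4)
Step 5: +5 fires, +4 burnt (F count now 5)
Step 6: +1 fires, +5 burnt (F count now 1)
Step 7: +0 fires, +1 burnt (F count now 0)
Fire out after step 7
Initially T: 26, now '.': 35
Total burnt (originally-T cells now '.'): 25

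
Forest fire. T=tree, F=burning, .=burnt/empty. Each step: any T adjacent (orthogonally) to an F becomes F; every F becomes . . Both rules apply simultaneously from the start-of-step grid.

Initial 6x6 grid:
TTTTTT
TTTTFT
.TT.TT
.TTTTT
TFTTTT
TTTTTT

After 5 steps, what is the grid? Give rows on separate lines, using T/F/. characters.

Step 1: 8 trees catch fire, 2 burn out
  TTTTFT
  TTTF.F
  .TT.FT
  .FTTTT
  F.FTTT
  TFTTTT
Step 2: 10 trees catch fire, 8 burn out
  TTTF.F
  TTF...
  .FT..F
  ..FTFT
  ...FTT
  F.FTTT
Step 3: 7 trees catch fire, 10 burn out
  TTF...
  TF....
  ..F...
  ...F.F
  ....FT
  ...FTT
Step 4: 4 trees catch fire, 7 burn out
  TF....
  F.....
  ......
  ......
  .....F
  ....FT
Step 5: 2 trees catch fire, 4 burn out
  F.....
  ......
  ......
  ......
  ......
  .....F

F.....
......
......
......
......
.....F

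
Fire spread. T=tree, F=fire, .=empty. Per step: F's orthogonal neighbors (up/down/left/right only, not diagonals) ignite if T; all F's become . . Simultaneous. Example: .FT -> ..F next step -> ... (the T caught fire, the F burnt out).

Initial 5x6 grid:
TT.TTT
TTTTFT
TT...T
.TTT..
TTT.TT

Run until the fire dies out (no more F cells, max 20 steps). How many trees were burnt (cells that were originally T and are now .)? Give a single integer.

Step 1: +3 fires, +1 burnt (F count now 3)
Step 2: +4 fires, +3 burnt (F count now 4)
Step 3: +1 fires, +4 burnt (F count now 1)
Step 4: +3 fires, +1 burnt (F count now 3)
Step 5: +3 fires, +3 burnt (F count now 3)
Step 6: +2 fires, +3 burnt (F count now 2)
Step 7: +3 fires, +2 burnt (F count now 3)
Step 8: +0 fires, +3 burnt (F count now 0)
Fire out after step 8
Initially T: 21, now '.': 28
Total burnt (originally-T cells now '.'): 19

Answer: 19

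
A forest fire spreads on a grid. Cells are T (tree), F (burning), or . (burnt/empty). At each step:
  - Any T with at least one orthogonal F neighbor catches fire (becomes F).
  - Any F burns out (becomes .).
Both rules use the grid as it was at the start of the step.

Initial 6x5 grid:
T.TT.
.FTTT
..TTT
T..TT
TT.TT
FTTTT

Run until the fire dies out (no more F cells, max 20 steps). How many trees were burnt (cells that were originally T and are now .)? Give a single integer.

Answer: 19

Derivation:
Step 1: +3 fires, +2 burnt (F count now 3)
Step 2: +6 fires, +3 burnt (F count now 6)
Step 3: +4 fires, +6 burnt (F count now 4)
Step 4: +4 fires, +4 burnt (F count now 4)
Step 5: +2 fires, +4 burnt (F count now 2)
Step 6: +0 fires, +2 burnt (F count now 0)
Fire out after step 6
Initially T: 20, now '.': 29
Total burnt (originally-T cells now '.'): 19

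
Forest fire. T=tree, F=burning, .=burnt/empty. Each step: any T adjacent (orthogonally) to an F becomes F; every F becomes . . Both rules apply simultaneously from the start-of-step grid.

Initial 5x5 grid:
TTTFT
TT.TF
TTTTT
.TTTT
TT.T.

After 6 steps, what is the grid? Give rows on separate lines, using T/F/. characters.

Step 1: 4 trees catch fire, 2 burn out
  TTF.F
  TT.F.
  TTTTF
  .TTTT
  TT.T.
Step 2: 3 trees catch fire, 4 burn out
  TF...
  TT...
  TTTF.
  .TTTF
  TT.T.
Step 3: 4 trees catch fire, 3 burn out
  F....
  TF...
  TTF..
  .TTF.
  TT.T.
Step 4: 4 trees catch fire, 4 burn out
  .....
  F....
  TF...
  .TF..
  TT.F.
Step 5: 2 trees catch fire, 4 burn out
  .....
  .....
  F....
  .F...
  TT...
Step 6: 1 trees catch fire, 2 burn out
  .....
  .....
  .....
  .....
  TF...

.....
.....
.....
.....
TF...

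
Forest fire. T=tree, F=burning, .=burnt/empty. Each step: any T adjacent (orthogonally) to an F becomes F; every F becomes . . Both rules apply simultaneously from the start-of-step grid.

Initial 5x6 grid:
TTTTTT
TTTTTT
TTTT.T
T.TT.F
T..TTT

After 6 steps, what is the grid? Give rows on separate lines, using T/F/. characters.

Step 1: 2 trees catch fire, 1 burn out
  TTTTTT
  TTTTTT
  TTTT.F
  T.TT..
  T..TTF
Step 2: 2 trees catch fire, 2 burn out
  TTTTTT
  TTTTTF
  TTTT..
  T.TT..
  T..TF.
Step 3: 3 trees catch fire, 2 burn out
  TTTTTF
  TTTTF.
  TTTT..
  T.TT..
  T..F..
Step 4: 3 trees catch fire, 3 burn out
  TTTTF.
  TTTF..
  TTTT..
  T.TF..
  T.....
Step 5: 4 trees catch fire, 3 burn out
  TTTF..
  TTF...
  TTTF..
  T.F...
  T.....
Step 6: 3 trees catch fire, 4 burn out
  TTF...
  TF....
  TTF...
  T.....
  T.....

TTF...
TF....
TTF...
T.....
T.....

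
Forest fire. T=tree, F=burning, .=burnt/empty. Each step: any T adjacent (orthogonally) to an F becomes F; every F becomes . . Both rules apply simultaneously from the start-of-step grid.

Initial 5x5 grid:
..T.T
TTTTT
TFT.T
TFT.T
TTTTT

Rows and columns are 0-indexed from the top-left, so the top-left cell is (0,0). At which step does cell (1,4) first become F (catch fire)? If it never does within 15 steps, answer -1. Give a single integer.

Step 1: cell (1,4)='T' (+6 fires, +2 burnt)
Step 2: cell (1,4)='T' (+4 fires, +6 burnt)
Step 3: cell (1,4)='T' (+3 fires, +4 burnt)
Step 4: cell (1,4)='F' (+2 fires, +3 burnt)
  -> target ignites at step 4
Step 5: cell (1,4)='.' (+3 fires, +2 burnt)
Step 6: cell (1,4)='.' (+0 fires, +3 burnt)
  fire out at step 6

4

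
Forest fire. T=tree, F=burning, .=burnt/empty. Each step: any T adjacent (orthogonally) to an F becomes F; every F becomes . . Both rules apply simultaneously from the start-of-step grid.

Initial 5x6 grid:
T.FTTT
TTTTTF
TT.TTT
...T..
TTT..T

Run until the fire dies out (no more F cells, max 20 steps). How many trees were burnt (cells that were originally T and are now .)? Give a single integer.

Answer: 15

Derivation:
Step 1: +5 fires, +2 burnt (F count now 5)
Step 2: +4 fires, +5 burnt (F count now 4)
Step 3: +3 fires, +4 burnt (F count now 3)
Step 4: +3 fires, +3 burnt (F count now 3)
Step 5: +0 fires, +3 burnt (F count now 0)
Fire out after step 5
Initially T: 19, now '.': 26
Total burnt (originally-T cells now '.'): 15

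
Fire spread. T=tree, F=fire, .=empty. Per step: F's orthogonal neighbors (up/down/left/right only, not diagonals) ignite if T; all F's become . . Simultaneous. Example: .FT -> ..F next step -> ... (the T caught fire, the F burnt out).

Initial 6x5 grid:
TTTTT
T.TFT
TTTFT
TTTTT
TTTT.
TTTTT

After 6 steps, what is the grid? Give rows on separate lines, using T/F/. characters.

Step 1: 6 trees catch fire, 2 burn out
  TTTFT
  T.F.F
  TTF.F
  TTTFT
  TTTT.
  TTTTT
Step 2: 6 trees catch fire, 6 burn out
  TTF.F
  T....
  TF...
  TTF.F
  TTTF.
  TTTTT
Step 3: 5 trees catch fire, 6 burn out
  TF...
  T....
  F....
  TF...
  TTF..
  TTTFT
Step 4: 6 trees catch fire, 5 burn out
  F....
  F....
  .....
  F....
  TF...
  TTF.F
Step 5: 2 trees catch fire, 6 burn out
  .....
  .....
  .....
  .....
  F....
  TF...
Step 6: 1 trees catch fire, 2 burn out
  .....
  .....
  .....
  .....
  .....
  F....

.....
.....
.....
.....
.....
F....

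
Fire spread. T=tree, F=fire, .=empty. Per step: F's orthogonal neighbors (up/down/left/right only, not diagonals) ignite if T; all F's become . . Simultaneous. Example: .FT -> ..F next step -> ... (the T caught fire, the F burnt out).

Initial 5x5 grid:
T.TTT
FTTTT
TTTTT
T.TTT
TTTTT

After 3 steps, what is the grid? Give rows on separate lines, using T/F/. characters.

Step 1: 3 trees catch fire, 1 burn out
  F.TTT
  .FTTT
  FTTTT
  T.TTT
  TTTTT
Step 2: 3 trees catch fire, 3 burn out
  ..TTT
  ..FTT
  .FTTT
  F.TTT
  TTTTT
Step 3: 4 trees catch fire, 3 burn out
  ..FTT
  ...FT
  ..FTT
  ..TTT
  FTTTT

..FTT
...FT
..FTT
..TTT
FTTTT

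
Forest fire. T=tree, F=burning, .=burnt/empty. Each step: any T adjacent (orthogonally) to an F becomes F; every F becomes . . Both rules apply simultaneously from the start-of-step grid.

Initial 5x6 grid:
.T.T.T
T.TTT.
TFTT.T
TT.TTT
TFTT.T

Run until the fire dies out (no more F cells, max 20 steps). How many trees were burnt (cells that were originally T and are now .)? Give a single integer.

Answer: 18

Derivation:
Step 1: +5 fires, +2 burnt (F count now 5)
Step 2: +5 fires, +5 burnt (F count now 5)
Step 3: +2 fires, +5 burnt (F count now 2)
Step 4: +3 fires, +2 burnt (F count now 3)
Step 5: +1 fires, +3 burnt (F count now 1)
Step 6: +2 fires, +1 burnt (F count now 2)
Step 7: +0 fires, +2 burnt (F count now 0)
Fire out after step 7
Initially T: 20, now '.': 28
Total burnt (originally-T cells now '.'): 18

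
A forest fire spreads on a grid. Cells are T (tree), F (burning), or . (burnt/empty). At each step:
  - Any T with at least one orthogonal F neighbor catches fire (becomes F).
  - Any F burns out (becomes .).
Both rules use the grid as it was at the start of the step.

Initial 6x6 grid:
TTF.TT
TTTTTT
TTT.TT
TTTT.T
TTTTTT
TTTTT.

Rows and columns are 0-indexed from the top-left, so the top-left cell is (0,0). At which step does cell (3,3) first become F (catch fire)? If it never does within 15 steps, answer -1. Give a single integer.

Step 1: cell (3,3)='T' (+2 fires, +1 burnt)
Step 2: cell (3,3)='T' (+4 fires, +2 burnt)
Step 3: cell (3,3)='T' (+4 fires, +4 burnt)
Step 4: cell (3,3)='F' (+7 fires, +4 burnt)
  -> target ignites at step 4
Step 5: cell (3,3)='.' (+6 fires, +7 burnt)
Step 6: cell (3,3)='.' (+5 fires, +6 burnt)
Step 7: cell (3,3)='.' (+3 fires, +5 burnt)
Step 8: cell (3,3)='.' (+0 fires, +3 burnt)
  fire out at step 8

4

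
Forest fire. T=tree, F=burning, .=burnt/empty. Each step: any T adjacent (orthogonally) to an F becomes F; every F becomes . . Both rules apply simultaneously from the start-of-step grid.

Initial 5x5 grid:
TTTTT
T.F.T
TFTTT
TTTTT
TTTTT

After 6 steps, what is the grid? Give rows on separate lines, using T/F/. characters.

Step 1: 4 trees catch fire, 2 burn out
  TTFTT
  T...T
  F.FTT
  TFTTT
  TTTTT
Step 2: 7 trees catch fire, 4 burn out
  TF.FT
  F...T
  ...FT
  F.FTT
  TFTTT
Step 3: 6 trees catch fire, 7 burn out
  F...F
  ....T
  ....F
  ...FT
  F.FTT
Step 4: 3 trees catch fire, 6 burn out
  .....
  ....F
  .....
  ....F
  ...FT
Step 5: 1 trees catch fire, 3 burn out
  .....
  .....
  .....
  .....
  ....F
Step 6: 0 trees catch fire, 1 burn out
  .....
  .....
  .....
  .....
  .....

.....
.....
.....
.....
.....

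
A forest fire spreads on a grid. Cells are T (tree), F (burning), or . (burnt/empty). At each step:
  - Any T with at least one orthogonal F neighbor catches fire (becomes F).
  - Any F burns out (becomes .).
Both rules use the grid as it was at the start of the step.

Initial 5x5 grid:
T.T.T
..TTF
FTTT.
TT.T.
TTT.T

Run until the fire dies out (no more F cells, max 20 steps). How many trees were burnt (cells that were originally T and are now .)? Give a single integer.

Answer: 13

Derivation:
Step 1: +4 fires, +2 burnt (F count now 4)
Step 2: +5 fires, +4 burnt (F count now 5)
Step 3: +3 fires, +5 burnt (F count now 3)
Step 4: +1 fires, +3 burnt (F count now 1)
Step 5: +0 fires, +1 burnt (F count now 0)
Fire out after step 5
Initially T: 15, now '.': 23
Total burnt (originally-T cells now '.'): 13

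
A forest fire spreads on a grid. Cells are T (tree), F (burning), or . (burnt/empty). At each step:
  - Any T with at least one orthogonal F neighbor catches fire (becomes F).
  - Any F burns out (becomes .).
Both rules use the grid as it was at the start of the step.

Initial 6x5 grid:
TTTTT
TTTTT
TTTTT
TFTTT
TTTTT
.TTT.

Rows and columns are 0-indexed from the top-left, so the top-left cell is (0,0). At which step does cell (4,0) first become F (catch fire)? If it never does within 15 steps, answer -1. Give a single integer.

Step 1: cell (4,0)='T' (+4 fires, +1 burnt)
Step 2: cell (4,0)='F' (+7 fires, +4 burnt)
  -> target ignites at step 2
Step 3: cell (4,0)='.' (+7 fires, +7 burnt)
Step 4: cell (4,0)='.' (+6 fires, +7 burnt)
Step 5: cell (4,0)='.' (+2 fires, +6 burnt)
Step 6: cell (4,0)='.' (+1 fires, +2 burnt)
Step 7: cell (4,0)='.' (+0 fires, +1 burnt)
  fire out at step 7

2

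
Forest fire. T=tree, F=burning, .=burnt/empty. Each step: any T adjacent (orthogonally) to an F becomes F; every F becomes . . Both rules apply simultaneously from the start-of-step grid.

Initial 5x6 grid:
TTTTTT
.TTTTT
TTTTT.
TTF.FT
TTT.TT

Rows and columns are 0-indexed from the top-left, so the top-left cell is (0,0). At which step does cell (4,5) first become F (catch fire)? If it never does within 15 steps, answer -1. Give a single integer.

Step 1: cell (4,5)='T' (+6 fires, +2 burnt)
Step 2: cell (4,5)='F' (+7 fires, +6 burnt)
  -> target ignites at step 2
Step 3: cell (4,5)='.' (+7 fires, +7 burnt)
Step 4: cell (4,5)='.' (+3 fires, +7 burnt)
Step 5: cell (4,5)='.' (+1 fires, +3 burnt)
Step 6: cell (4,5)='.' (+0 fires, +1 burnt)
  fire out at step 6

2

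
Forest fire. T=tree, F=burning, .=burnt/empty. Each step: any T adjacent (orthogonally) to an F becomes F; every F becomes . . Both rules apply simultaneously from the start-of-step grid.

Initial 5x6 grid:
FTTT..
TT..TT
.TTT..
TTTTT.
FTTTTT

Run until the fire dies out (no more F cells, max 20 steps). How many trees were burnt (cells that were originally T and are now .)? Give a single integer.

Answer: 18

Derivation:
Step 1: +4 fires, +2 burnt (F count now 4)
Step 2: +4 fires, +4 burnt (F count now 4)
Step 3: +4 fires, +4 burnt (F count now 4)
Step 4: +3 fires, +4 burnt (F count now 3)
Step 5: +3 fires, +3 burnt (F count now 3)
Step 6: +0 fires, +3 burnt (F count now 0)
Fire out after step 6
Initially T: 20, now '.': 28
Total burnt (originally-T cells now '.'): 18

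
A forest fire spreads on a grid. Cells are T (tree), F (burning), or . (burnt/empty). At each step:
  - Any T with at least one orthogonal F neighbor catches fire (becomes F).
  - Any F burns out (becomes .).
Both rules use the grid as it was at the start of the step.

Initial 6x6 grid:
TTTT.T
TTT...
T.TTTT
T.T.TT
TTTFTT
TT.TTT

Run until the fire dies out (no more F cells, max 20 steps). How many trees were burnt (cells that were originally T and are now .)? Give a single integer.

Answer: 26

Derivation:
Step 1: +3 fires, +1 burnt (F count now 3)
Step 2: +5 fires, +3 burnt (F count now 5)
Step 3: +6 fires, +5 burnt (F count now 6)
Step 4: +5 fires, +6 burnt (F count now 5)
Step 5: +3 fires, +5 burnt (F count now 3)
Step 6: +3 fires, +3 burnt (F count now 3)
Step 7: +1 fires, +3 burnt (F count now 1)
Step 8: +0 fires, +1 burnt (F count now 0)
Fire out after step 8
Initially T: 27, now '.': 35
Total burnt (originally-T cells now '.'): 26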